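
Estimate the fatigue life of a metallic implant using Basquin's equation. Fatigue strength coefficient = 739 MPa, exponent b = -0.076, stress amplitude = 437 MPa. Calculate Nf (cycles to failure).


sigma_a = sigma_f' * (2Nf)^b
2Nf = (sigma_a/sigma_f')^(1/b)
2Nf = (437/739)^(1/-0.076)
2Nf = 1004.9507
Nf = 502.5


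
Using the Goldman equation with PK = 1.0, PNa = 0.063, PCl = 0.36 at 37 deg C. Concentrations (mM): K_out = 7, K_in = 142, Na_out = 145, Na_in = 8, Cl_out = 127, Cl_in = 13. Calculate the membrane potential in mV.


Vm = (RT/F)*ln((PK*Ko + PNa*Nao + PCl*Cli)/(PK*Ki + PNa*Nai + PCl*Clo))
Numer = 20.815, Denom = 188.224
Vm = -58.85 mV


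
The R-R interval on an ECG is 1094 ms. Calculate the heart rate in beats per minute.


HR = 60 / RR_interval(s)
RR = 1094 ms = 1.094 s
HR = 60 / 1.094 = 54.84 bpm


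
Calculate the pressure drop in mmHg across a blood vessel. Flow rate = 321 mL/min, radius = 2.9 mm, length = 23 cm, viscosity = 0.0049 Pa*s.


dP = 8*mu*L*Q / (pi*r^4)
Q = 321 mL/min = 5.35e-06 m^3/s
dP = 217.083 Pa = 217.083 / 133.322 mmHg = 1.628 mmHg


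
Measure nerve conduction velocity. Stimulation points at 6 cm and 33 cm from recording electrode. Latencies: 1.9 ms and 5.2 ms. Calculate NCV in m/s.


Distance = (33 - 6) / 100 = 0.27 m
dt = (5.2 - 1.9) / 1000 = 0.0033 s
NCV = dist / dt = 81.82 m/s


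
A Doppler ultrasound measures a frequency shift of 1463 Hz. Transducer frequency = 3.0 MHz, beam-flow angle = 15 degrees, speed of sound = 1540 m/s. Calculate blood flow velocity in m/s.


v = fd * c / (2 * f0 * cos(theta))
v = 1463 * 1540 / (2 * 3.0000e+06 * cos(15))
v = 0.3887 m/s


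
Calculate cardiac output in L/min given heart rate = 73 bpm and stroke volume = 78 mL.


CO = HR * SV
CO = 73 * 78 / 1000
CO = 5.694 L/min


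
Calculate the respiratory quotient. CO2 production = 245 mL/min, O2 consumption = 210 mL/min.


RQ = VCO2 / VO2
RQ = 245 / 210
RQ = 1.167


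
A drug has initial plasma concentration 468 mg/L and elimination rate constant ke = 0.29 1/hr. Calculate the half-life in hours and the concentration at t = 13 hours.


t_half = ln(2) / ke = 0.693147 / 0.29 = 2.39 hr
C(t) = C0 * exp(-ke*t) = 468 * exp(-0.29*13)
C(13) = 10.79 mg/L


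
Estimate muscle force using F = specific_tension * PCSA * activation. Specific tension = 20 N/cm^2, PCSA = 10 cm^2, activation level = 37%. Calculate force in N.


F = sigma * PCSA * activation
F = 20 * 10 * 0.37
F = 74 N


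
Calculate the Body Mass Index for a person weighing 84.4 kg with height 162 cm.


BMI = weight / height^2
height = 162 cm = 1.62 m
BMI = 84.4 / 1.62^2
BMI = 32.16 kg/m^2


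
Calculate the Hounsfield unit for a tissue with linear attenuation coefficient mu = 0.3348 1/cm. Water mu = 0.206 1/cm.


HU = ((mu_tissue - mu_water) / mu_water) * 1000
HU = ((0.3348 - 0.206) / 0.206) * 1000
HU = 625.2


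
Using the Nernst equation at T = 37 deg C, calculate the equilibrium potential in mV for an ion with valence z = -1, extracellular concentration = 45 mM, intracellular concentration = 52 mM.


E = (RT/(zF)) * ln(C_out/C_in)
T = 37 + 273.15 = 310.15 K
E = (8.314 * 310.15 / (-1 * 96485)) * ln(45/52)
E = 3.864 mV


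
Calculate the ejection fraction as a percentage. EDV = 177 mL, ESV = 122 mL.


SV = EDV - ESV = 177 - 122 = 55 mL
EF = SV/EDV * 100 = 55/177 * 100
EF = 31.07%


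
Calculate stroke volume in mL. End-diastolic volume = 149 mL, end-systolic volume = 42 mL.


SV = EDV - ESV
SV = 149 - 42
SV = 107 mL


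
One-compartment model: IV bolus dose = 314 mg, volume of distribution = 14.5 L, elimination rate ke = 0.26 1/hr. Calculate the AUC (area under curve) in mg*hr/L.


C0 = Dose/Vd = 314/14.5 = 21.6552 mg/L
AUC = C0/ke = 21.6552/0.26
AUC = 83.29 mg*hr/L


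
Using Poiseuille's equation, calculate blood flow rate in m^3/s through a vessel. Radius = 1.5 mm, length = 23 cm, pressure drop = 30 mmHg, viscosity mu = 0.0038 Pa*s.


Q = pi*r^4*dP / (8*mu*L)
r = 0.0015 m, L = 0.23 m
dP = 30 mmHg = 3999.66 Pa
Q = 9.0978e-06 m^3/s


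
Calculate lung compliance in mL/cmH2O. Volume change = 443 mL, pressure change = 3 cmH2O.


C = dV / dP
C = 443 / 3
C = 147.7 mL/cmH2O


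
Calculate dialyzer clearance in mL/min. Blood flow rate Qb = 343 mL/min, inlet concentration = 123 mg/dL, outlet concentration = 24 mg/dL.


K = Qb * (Cb_in - Cb_out) / Cb_in
K = 343 * (123 - 24) / 123
K = 276.1 mL/min


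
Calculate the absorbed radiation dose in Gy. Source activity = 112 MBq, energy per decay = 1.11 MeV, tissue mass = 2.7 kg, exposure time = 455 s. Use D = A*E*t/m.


A = 112 MBq = 1.1200e+08 Bq
E = 1.11 MeV = 1.77822e-13 J
D = A*E*t/m = 1.1200e+08*1.77822e-13*455/2.7
D = 0.003356 Gy


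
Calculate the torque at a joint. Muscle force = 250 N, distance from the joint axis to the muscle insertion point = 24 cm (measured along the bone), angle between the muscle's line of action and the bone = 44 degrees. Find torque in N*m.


Torque = F * d * sin(theta)   (moment arm = d*sin(theta))
d = 24 cm = 0.24 m
Torque = 250 * 0.24 * sin(44)
Torque = 41.68 N*m


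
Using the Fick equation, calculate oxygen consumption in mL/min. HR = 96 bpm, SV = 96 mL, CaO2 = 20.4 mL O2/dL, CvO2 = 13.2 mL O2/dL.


CO = HR*SV = 96*96/1000 = 9.216 L/min
a-v O2 diff = 20.4 - 13.2 = 7.2 mL/dL
VO2 = CO * (CaO2-CvO2) * 10 dL/L
VO2 = 9.216 * 7.2 * 10
VO2 = 663.6 mL/min


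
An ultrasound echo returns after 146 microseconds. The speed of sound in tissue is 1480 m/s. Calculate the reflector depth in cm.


depth = c * t / 2
t = 146 us = 1.4600e-04 s
depth = 1480 * 1.4600e-04 / 2
depth = 0.10804 m = 10.804 cm


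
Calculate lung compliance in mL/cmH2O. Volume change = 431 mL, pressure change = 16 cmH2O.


C = dV / dP
C = 431 / 16
C = 26.94 mL/cmH2O


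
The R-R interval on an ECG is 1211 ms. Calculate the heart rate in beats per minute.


HR = 60 / RR_interval(s)
RR = 1211 ms = 1.211 s
HR = 60 / 1.211 = 49.55 bpm


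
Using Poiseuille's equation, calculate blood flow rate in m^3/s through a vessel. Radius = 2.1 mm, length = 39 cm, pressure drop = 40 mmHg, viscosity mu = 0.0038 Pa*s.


Q = pi*r^4*dP / (8*mu*L)
r = 0.0021 m, L = 0.39 m
dP = 40 mmHg = 5332.88 Pa
Q = 2.7482e-05 m^3/s


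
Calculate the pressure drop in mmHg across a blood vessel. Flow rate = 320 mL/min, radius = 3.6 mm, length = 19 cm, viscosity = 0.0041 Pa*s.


dP = 8*mu*L*Q / (pi*r^4)
Q = 320 mL/min = 5.33333e-06 m^3/s
dP = 62.9892 Pa = 62.9892 / 133.322 mmHg = 0.4725 mmHg


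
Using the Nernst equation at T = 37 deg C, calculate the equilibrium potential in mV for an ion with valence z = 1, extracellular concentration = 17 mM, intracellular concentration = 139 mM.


E = (RT/(zF)) * ln(C_out/C_in)
T = 37 + 273.15 = 310.15 K
E = (8.314 * 310.15 / (1 * 96485)) * ln(17/139)
E = -56.16 mV


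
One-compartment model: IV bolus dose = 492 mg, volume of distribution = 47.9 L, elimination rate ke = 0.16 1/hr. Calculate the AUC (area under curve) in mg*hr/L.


C0 = Dose/Vd = 492/47.9 = 10.2714 mg/L
AUC = C0/ke = 10.2714/0.16
AUC = 64.2 mg*hr/L


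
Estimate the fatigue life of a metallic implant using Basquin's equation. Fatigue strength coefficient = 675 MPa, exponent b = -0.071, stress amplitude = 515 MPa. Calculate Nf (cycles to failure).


sigma_a = sigma_f' * (2Nf)^b
2Nf = (sigma_a/sigma_f')^(1/b)
2Nf = (515/675)^(1/-0.071)
2Nf = 45.173204
Nf = 22.59


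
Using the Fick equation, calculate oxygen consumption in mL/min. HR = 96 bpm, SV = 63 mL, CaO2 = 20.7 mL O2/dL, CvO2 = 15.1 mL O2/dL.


CO = HR*SV = 96*63/1000 = 6.048 L/min
a-v O2 diff = 20.7 - 15.1 = 5.6 mL/dL
VO2 = CO * (CaO2-CvO2) * 10 dL/L
VO2 = 6.048 * 5.6 * 10
VO2 = 338.7 mL/min


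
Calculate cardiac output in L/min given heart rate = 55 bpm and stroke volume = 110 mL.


CO = HR * SV
CO = 55 * 110 / 1000
CO = 6.05 L/min


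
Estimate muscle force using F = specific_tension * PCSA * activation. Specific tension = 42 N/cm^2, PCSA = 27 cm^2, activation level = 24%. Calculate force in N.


F = sigma * PCSA * activation
F = 42 * 27 * 0.24
F = 272.2 N


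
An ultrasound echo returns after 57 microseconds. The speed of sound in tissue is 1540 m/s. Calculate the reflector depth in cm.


depth = c * t / 2
t = 57 us = 5.7000e-05 s
depth = 1540 * 5.7000e-05 / 2
depth = 0.04389 m = 4.389 cm


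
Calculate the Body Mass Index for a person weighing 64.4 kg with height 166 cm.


BMI = weight / height^2
height = 166 cm = 1.66 m
BMI = 64.4 / 1.66^2
BMI = 23.37 kg/m^2


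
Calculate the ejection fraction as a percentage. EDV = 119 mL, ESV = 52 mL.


SV = EDV - ESV = 119 - 52 = 67 mL
EF = SV/EDV * 100 = 67/119 * 100
EF = 56.3%


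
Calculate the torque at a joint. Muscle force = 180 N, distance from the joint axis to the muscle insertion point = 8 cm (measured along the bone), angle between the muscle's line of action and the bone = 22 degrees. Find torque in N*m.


Torque = F * d * sin(theta)   (moment arm = d*sin(theta))
d = 8 cm = 0.08 m
Torque = 180 * 0.08 * sin(22)
Torque = 5.394 N*m


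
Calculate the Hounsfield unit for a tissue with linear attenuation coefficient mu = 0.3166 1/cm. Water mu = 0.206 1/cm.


HU = ((mu_tissue - mu_water) / mu_water) * 1000
HU = ((0.3166 - 0.206) / 0.206) * 1000
HU = 536.9


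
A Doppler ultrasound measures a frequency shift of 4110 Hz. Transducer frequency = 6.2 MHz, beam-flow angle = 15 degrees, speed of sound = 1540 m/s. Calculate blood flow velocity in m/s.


v = fd * c / (2 * f0 * cos(theta))
v = 4110 * 1540 / (2 * 6.2000e+06 * cos(15))
v = 0.5284 m/s


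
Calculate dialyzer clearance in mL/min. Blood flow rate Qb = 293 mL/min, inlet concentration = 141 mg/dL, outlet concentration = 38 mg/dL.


K = Qb * (Cb_in - Cb_out) / Cb_in
K = 293 * (141 - 38) / 141
K = 214 mL/min


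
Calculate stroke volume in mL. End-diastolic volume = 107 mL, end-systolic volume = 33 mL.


SV = EDV - ESV
SV = 107 - 33
SV = 74 mL


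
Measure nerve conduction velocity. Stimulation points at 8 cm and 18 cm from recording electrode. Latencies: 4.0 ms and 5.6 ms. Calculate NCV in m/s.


Distance = (18 - 8) / 100 = 0.1 m
dt = (5.6 - 4.0) / 1000 = 0.0016 s
NCV = dist / dt = 62.5 m/s


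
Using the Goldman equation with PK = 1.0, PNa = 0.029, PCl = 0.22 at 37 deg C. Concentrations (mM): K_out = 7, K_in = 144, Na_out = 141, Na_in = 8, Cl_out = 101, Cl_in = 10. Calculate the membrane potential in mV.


Vm = (RT/F)*ln((PK*Ko + PNa*Nao + PCl*Cli)/(PK*Ki + PNa*Nai + PCl*Clo))
Numer = 13.289, Denom = 166.452
Vm = -67.56 mV


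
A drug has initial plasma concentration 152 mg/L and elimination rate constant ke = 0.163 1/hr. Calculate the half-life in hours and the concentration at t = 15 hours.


t_half = ln(2) / ke = 0.693147 / 0.163 = 4.252 hr
C(t) = C0 * exp(-ke*t) = 152 * exp(-0.163*15)
C(15) = 13.18 mg/L


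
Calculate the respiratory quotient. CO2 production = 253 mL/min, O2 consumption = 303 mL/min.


RQ = VCO2 / VO2
RQ = 253 / 303
RQ = 0.835


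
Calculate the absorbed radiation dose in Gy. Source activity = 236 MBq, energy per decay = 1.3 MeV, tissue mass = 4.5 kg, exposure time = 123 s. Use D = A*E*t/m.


A = 236 MBq = 2.3600e+08 Bq
E = 1.3 MeV = 2.0826e-13 J
D = A*E*t/m = 2.3600e+08*2.0826e-13*123/4.5
D = 0.001343 Gy


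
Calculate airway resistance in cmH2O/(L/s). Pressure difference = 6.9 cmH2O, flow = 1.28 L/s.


R = dP / flow
R = 6.9 / 1.28
R = 5.391 cmH2O/(L/s)


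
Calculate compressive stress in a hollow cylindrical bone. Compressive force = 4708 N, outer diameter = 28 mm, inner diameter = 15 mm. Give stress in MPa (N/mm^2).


A = pi*(r_o^2 - r_i^2)
r_o = 14 mm, r_i = 7.5 mm
A = 439.038 mm^2
sigma = F/A = 4708 / 439.038
sigma = 10.72 MPa


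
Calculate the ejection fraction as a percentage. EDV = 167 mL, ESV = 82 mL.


SV = EDV - ESV = 167 - 82 = 85 mL
EF = SV/EDV * 100 = 85/167 * 100
EF = 50.9%


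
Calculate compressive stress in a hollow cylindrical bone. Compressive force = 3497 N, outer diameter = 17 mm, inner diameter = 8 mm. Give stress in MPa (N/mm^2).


A = pi*(r_o^2 - r_i^2)
r_o = 8.5 mm, r_i = 4 mm
A = 176.715 mm^2
sigma = F/A = 3497 / 176.715
sigma = 19.79 MPa


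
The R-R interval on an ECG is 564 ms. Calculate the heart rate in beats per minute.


HR = 60 / RR_interval(s)
RR = 564 ms = 0.564 s
HR = 60 / 0.564 = 106.4 bpm


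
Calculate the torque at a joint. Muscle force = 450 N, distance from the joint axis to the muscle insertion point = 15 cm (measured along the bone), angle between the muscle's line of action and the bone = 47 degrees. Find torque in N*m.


Torque = F * d * sin(theta)   (moment arm = d*sin(theta))
d = 15 cm = 0.15 m
Torque = 450 * 0.15 * sin(47)
Torque = 49.37 N*m


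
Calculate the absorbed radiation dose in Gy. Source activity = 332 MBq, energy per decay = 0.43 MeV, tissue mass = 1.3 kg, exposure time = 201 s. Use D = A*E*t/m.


A = 332 MBq = 3.3200e+08 Bq
E = 0.43 MeV = 6.8886e-14 J
D = A*E*t/m = 3.3200e+08*6.8886e-14*201/1.3
D = 0.003536 Gy


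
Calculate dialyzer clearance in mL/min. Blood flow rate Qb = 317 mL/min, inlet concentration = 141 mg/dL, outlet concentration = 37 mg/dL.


K = Qb * (Cb_in - Cb_out) / Cb_in
K = 317 * (141 - 37) / 141
K = 233.8 mL/min


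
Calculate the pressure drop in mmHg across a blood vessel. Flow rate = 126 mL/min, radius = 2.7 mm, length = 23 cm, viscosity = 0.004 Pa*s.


dP = 8*mu*L*Q / (pi*r^4)
Q = 126 mL/min = 2.1e-06 m^3/s
dP = 92.5747 Pa = 92.5747 / 133.322 mmHg = 0.6944 mmHg


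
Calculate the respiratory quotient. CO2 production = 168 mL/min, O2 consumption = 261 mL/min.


RQ = VCO2 / VO2
RQ = 168 / 261
RQ = 0.6437


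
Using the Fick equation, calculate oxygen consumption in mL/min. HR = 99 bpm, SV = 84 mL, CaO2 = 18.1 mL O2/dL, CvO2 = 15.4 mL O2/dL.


CO = HR*SV = 99*84/1000 = 8.316 L/min
a-v O2 diff = 18.1 - 15.4 = 2.7 mL/dL
VO2 = CO * (CaO2-CvO2) * 10 dL/L
VO2 = 8.316 * 2.7 * 10
VO2 = 224.5 mL/min


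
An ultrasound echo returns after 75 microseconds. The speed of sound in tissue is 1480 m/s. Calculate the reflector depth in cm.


depth = c * t / 2
t = 75 us = 7.5000e-05 s
depth = 1480 * 7.5000e-05 / 2
depth = 0.0555 m = 5.55 cm


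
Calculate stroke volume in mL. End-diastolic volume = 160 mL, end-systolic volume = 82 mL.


SV = EDV - ESV
SV = 160 - 82
SV = 78 mL


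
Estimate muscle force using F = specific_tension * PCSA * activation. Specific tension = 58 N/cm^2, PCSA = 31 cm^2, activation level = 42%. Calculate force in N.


F = sigma * PCSA * activation
F = 58 * 31 * 0.42
F = 755.2 N


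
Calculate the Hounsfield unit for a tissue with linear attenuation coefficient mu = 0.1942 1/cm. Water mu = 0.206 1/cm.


HU = ((mu_tissue - mu_water) / mu_water) * 1000
HU = ((0.1942 - 0.206) / 0.206) * 1000
HU = -57.28


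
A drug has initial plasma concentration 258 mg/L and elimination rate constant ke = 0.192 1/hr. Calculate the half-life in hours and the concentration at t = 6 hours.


t_half = ln(2) / ke = 0.693147 / 0.192 = 3.61 hr
C(t) = C0 * exp(-ke*t) = 258 * exp(-0.192*6)
C(6) = 81.53 mg/L


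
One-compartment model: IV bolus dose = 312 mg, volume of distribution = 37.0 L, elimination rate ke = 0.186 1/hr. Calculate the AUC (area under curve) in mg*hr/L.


C0 = Dose/Vd = 312/37.0 = 8.43243 mg/L
AUC = C0/ke = 8.43243/0.186
AUC = 45.34 mg*hr/L


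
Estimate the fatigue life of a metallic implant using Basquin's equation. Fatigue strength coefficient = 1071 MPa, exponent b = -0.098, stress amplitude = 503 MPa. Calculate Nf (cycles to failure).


sigma_a = sigma_f' * (2Nf)^b
2Nf = (sigma_a/sigma_f')^(1/b)
2Nf = (503/1071)^(1/-0.098)
2Nf = 2234.5951
Nf = 1117


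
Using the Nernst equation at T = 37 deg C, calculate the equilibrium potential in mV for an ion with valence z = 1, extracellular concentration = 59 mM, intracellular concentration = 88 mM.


E = (RT/(zF)) * ln(C_out/C_in)
T = 37 + 273.15 = 310.15 K
E = (8.314 * 310.15 / (1 * 96485)) * ln(59/88)
E = -10.68 mV


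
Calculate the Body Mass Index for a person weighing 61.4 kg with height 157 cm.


BMI = weight / height^2
height = 157 cm = 1.57 m
BMI = 61.4 / 1.57^2
BMI = 24.91 kg/m^2


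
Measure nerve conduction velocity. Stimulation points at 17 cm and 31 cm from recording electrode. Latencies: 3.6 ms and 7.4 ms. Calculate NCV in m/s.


Distance = (31 - 17) / 100 = 0.14 m
dt = (7.4 - 3.6) / 1000 = 0.0038 s
NCV = dist / dt = 36.84 m/s


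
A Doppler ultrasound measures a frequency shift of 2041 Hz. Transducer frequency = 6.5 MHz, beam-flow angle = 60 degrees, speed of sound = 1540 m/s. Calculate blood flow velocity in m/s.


v = fd * c / (2 * f0 * cos(theta))
v = 2041 * 1540 / (2 * 6.5000e+06 * cos(60))
v = 0.4836 m/s


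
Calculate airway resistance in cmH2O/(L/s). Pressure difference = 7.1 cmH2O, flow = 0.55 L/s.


R = dP / flow
R = 7.1 / 0.55
R = 12.91 cmH2O/(L/s)


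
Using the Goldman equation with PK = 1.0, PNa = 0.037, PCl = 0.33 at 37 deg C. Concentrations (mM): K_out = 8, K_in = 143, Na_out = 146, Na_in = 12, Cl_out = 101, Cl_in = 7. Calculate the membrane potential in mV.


Vm = (RT/F)*ln((PK*Ko + PNa*Nao + PCl*Cli)/(PK*Ki + PNa*Nai + PCl*Clo))
Numer = 15.712, Denom = 176.774
Vm = -64.69 mV


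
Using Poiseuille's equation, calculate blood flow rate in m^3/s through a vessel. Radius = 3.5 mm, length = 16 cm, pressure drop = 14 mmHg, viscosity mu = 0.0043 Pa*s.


Q = pi*r^4*dP / (8*mu*L)
r = 0.0035 m, L = 0.16 m
dP = 14 mmHg = 1866.508 Pa
Q = 1.5987e-04 m^3/s


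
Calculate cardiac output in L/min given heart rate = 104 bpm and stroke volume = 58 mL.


CO = HR * SV
CO = 104 * 58 / 1000
CO = 6.032 L/min


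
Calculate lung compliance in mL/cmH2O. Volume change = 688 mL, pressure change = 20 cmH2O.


C = dV / dP
C = 688 / 20
C = 34.4 mL/cmH2O


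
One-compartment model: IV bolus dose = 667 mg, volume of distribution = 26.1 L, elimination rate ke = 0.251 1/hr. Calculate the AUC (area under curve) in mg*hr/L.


C0 = Dose/Vd = 667/26.1 = 25.5556 mg/L
AUC = C0/ke = 25.5556/0.251
AUC = 101.8 mg*hr/L


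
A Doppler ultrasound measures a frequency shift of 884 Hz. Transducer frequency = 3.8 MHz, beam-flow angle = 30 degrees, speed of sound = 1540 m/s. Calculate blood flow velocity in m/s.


v = fd * c / (2 * f0 * cos(theta))
v = 884 * 1540 / (2 * 3.8000e+06 * cos(30))
v = 0.2068 m/s


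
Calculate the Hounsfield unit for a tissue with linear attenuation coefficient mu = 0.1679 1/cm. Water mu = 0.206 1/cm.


HU = ((mu_tissue - mu_water) / mu_water) * 1000
HU = ((0.1679 - 0.206) / 0.206) * 1000
HU = -185


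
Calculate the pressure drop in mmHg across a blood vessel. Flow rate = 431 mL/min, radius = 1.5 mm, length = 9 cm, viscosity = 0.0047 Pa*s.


dP = 8*mu*L*Q / (pi*r^4)
Q = 431 mL/min = 7.18333e-06 m^3/s
dP = 1528.41 Pa = 1528.41 / 133.322 mmHg = 11.46 mmHg


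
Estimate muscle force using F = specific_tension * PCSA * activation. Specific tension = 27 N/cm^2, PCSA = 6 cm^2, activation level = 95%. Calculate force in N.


F = sigma * PCSA * activation
F = 27 * 6 * 0.95
F = 153.9 N


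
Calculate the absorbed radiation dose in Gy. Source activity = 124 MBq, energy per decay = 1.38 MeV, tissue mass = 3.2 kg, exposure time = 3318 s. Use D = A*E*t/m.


A = 124 MBq = 1.2400e+08 Bq
E = 1.38 MeV = 2.21076e-13 J
D = A*E*t/m = 1.2400e+08*2.21076e-13*3318/3.2
D = 0.02842 Gy


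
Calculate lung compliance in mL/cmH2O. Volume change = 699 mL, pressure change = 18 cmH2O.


C = dV / dP
C = 699 / 18
C = 38.83 mL/cmH2O


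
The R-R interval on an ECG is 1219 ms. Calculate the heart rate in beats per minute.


HR = 60 / RR_interval(s)
RR = 1219 ms = 1.219 s
HR = 60 / 1.219 = 49.22 bpm


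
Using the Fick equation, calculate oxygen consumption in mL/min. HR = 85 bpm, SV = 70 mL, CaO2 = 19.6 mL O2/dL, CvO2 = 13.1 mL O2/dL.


CO = HR*SV = 85*70/1000 = 5.95 L/min
a-v O2 diff = 19.6 - 13.1 = 6.5 mL/dL
VO2 = CO * (CaO2-CvO2) * 10 dL/L
VO2 = 5.95 * 6.5 * 10
VO2 = 386.8 mL/min


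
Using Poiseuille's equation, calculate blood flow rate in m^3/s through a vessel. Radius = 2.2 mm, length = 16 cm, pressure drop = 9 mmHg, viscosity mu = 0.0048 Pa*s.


Q = pi*r^4*dP / (8*mu*L)
r = 0.0022 m, L = 0.16 m
dP = 9 mmHg = 1199.898 Pa
Q = 1.4373e-05 m^3/s


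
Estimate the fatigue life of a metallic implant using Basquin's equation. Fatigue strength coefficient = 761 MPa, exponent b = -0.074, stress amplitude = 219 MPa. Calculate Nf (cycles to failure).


sigma_a = sigma_f' * (2Nf)^b
2Nf = (sigma_a/sigma_f')^(1/b)
2Nf = (219/761)^(1/-0.074)
2Nf = 20417724
Nf = 1.0209e+07


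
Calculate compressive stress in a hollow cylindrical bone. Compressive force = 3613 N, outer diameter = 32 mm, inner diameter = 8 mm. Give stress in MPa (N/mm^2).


A = pi*(r_o^2 - r_i^2)
r_o = 16 mm, r_i = 4 mm
A = 753.982 mm^2
sigma = F/A = 3613 / 753.982
sigma = 4.792 MPa


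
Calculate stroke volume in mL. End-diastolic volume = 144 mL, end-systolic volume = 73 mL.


SV = EDV - ESV
SV = 144 - 73
SV = 71 mL


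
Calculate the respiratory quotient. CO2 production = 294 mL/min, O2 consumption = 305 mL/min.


RQ = VCO2 / VO2
RQ = 294 / 305
RQ = 0.9639


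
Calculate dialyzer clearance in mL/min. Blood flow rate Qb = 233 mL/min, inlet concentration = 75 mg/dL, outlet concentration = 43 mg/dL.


K = Qb * (Cb_in - Cb_out) / Cb_in
K = 233 * (75 - 43) / 75
K = 99.41 mL/min


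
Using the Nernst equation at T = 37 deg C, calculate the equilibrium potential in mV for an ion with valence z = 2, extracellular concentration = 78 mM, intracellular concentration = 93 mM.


E = (RT/(zF)) * ln(C_out/C_in)
T = 37 + 273.15 = 310.15 K
E = (8.314 * 310.15 / (2 * 96485)) * ln(78/93)
E = -2.35 mV


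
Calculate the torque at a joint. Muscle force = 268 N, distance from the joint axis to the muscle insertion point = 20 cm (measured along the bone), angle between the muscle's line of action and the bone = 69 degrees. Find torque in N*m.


Torque = F * d * sin(theta)   (moment arm = d*sin(theta))
d = 20 cm = 0.2 m
Torque = 268 * 0.2 * sin(69)
Torque = 50.04 N*m


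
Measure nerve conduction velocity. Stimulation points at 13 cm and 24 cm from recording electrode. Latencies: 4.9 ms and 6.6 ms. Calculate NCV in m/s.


Distance = (24 - 13) / 100 = 0.11 m
dt = (6.6 - 4.9) / 1000 = 0.0017 s
NCV = dist / dt = 64.71 m/s


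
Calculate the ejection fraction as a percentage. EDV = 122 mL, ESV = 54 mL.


SV = EDV - ESV = 122 - 54 = 68 mL
EF = SV/EDV * 100 = 68/122 * 100
EF = 55.74%


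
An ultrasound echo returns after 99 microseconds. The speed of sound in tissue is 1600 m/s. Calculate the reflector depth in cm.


depth = c * t / 2
t = 99 us = 9.9000e-05 s
depth = 1600 * 9.9000e-05 / 2
depth = 0.0792 m = 7.92 cm


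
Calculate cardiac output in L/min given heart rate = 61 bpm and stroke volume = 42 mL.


CO = HR * SV
CO = 61 * 42 / 1000
CO = 2.562 L/min


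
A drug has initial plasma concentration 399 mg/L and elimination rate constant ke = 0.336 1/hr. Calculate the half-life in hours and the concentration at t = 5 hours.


t_half = ln(2) / ke = 0.693147 / 0.336 = 2.063 hr
C(t) = C0 * exp(-ke*t) = 399 * exp(-0.336*5)
C(5) = 74.36 mg/L


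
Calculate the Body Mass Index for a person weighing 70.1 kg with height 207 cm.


BMI = weight / height^2
height = 207 cm = 2.07 m
BMI = 70.1 / 2.07^2
BMI = 16.36 kg/m^2


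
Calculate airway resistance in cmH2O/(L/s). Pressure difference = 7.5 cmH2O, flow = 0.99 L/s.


R = dP / flow
R = 7.5 / 0.99
R = 7.576 cmH2O/(L/s)


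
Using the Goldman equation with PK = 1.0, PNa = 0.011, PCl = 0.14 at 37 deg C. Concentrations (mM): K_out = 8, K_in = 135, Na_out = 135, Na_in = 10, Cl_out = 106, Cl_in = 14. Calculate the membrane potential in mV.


Vm = (RT/F)*ln((PK*Ko + PNa*Nao + PCl*Cli)/(PK*Ki + PNa*Nai + PCl*Clo))
Numer = 11.445, Denom = 149.95
Vm = -68.76 mV


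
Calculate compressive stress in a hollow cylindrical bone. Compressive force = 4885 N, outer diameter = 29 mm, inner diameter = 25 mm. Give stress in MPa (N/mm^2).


A = pi*(r_o^2 - r_i^2)
r_o = 14.5 mm, r_i = 12.5 mm
A = 169.646 mm^2
sigma = F/A = 4885 / 169.646
sigma = 28.8 MPa


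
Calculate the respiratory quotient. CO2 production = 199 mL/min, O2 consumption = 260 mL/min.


RQ = VCO2 / VO2
RQ = 199 / 260
RQ = 0.7654


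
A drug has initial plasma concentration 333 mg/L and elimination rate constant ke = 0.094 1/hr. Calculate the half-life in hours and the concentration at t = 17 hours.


t_half = ln(2) / ke = 0.693147 / 0.094 = 7.374 hr
C(t) = C0 * exp(-ke*t) = 333 * exp(-0.094*17)
C(17) = 67.37 mg/L


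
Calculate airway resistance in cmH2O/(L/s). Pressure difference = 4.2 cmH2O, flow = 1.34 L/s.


R = dP / flow
R = 4.2 / 1.34
R = 3.134 cmH2O/(L/s)


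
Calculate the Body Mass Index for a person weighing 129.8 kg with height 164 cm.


BMI = weight / height^2
height = 164 cm = 1.64 m
BMI = 129.8 / 1.64^2
BMI = 48.26 kg/m^2


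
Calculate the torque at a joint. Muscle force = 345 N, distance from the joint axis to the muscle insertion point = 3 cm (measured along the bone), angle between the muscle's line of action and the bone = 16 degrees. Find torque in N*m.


Torque = F * d * sin(theta)   (moment arm = d*sin(theta))
d = 3 cm = 0.03 m
Torque = 345 * 0.03 * sin(16)
Torque = 2.853 N*m


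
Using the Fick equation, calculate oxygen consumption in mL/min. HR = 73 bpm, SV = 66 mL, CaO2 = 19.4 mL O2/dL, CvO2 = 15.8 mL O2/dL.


CO = HR*SV = 73*66/1000 = 4.818 L/min
a-v O2 diff = 19.4 - 15.8 = 3.6 mL/dL
VO2 = CO * (CaO2-CvO2) * 10 dL/L
VO2 = 4.818 * 3.6 * 10
VO2 = 173.4 mL/min


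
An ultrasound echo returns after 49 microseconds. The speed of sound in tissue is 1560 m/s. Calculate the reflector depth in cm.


depth = c * t / 2
t = 49 us = 4.9000e-05 s
depth = 1560 * 4.9000e-05 / 2
depth = 0.03822 m = 3.822 cm


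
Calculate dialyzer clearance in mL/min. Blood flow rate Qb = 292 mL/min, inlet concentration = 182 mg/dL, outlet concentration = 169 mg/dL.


K = Qb * (Cb_in - Cb_out) / Cb_in
K = 292 * (182 - 169) / 182
K = 20.86 mL/min


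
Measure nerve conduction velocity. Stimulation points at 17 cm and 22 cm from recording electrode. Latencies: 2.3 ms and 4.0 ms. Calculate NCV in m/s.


Distance = (22 - 17) / 100 = 0.05 m
dt = (4.0 - 2.3) / 1000 = 0.0017 s
NCV = dist / dt = 29.41 m/s


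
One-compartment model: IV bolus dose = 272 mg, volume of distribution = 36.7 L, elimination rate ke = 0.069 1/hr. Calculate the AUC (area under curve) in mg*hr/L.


C0 = Dose/Vd = 272/36.7 = 7.41144 mg/L
AUC = C0/ke = 7.41144/0.069
AUC = 107.4 mg*hr/L


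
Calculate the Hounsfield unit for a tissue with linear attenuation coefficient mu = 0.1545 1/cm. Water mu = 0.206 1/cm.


HU = ((mu_tissue - mu_water) / mu_water) * 1000
HU = ((0.1545 - 0.206) / 0.206) * 1000
HU = -250


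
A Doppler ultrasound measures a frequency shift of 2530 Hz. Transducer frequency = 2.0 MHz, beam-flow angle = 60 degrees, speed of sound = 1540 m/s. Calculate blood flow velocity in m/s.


v = fd * c / (2 * f0 * cos(theta))
v = 2530 * 1540 / (2 * 2.0000e+06 * cos(60))
v = 1.948 m/s


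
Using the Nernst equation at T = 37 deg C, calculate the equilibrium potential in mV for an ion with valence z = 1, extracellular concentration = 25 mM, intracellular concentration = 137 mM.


E = (RT/(zF)) * ln(C_out/C_in)
T = 37 + 273.15 = 310.15 K
E = (8.314 * 310.15 / (1 * 96485)) * ln(25/137)
E = -45.46 mV


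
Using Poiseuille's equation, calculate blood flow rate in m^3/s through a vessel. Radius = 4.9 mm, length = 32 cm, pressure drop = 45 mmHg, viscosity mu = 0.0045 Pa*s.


Q = pi*r^4*dP / (8*mu*L)
r = 0.0049 m, L = 0.32 m
dP = 45 mmHg = 5999.49 Pa
Q = 9.4318e-04 m^3/s


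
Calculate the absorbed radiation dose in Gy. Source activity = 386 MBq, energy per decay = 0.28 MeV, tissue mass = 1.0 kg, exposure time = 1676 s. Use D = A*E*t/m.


A = 386 MBq = 3.8600e+08 Bq
E = 0.28 MeV = 4.4856e-14 J
D = A*E*t/m = 3.8600e+08*4.4856e-14*1676/1.0
D = 0.02902 Gy


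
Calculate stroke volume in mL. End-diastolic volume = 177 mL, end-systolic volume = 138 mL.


SV = EDV - ESV
SV = 177 - 138
SV = 39 mL


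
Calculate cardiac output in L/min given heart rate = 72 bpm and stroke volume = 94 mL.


CO = HR * SV
CO = 72 * 94 / 1000
CO = 6.768 L/min


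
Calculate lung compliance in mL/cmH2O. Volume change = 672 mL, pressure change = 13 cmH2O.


C = dV / dP
C = 672 / 13
C = 51.69 mL/cmH2O


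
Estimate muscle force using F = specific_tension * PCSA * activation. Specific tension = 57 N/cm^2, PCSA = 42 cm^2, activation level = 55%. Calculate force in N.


F = sigma * PCSA * activation
F = 57 * 42 * 0.55
F = 1317 N


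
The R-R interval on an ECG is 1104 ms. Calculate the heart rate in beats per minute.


HR = 60 / RR_interval(s)
RR = 1104 ms = 1.104 s
HR = 60 / 1.104 = 54.35 bpm


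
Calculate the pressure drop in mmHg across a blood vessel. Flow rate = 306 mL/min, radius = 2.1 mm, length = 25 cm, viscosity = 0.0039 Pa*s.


dP = 8*mu*L*Q / (pi*r^4)
Q = 306 mL/min = 5.1e-06 m^3/s
dP = 651.085 Pa = 651.085 / 133.322 mmHg = 4.884 mmHg


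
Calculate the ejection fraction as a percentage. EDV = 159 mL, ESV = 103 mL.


SV = EDV - ESV = 159 - 103 = 56 mL
EF = SV/EDV * 100 = 56/159 * 100
EF = 35.22%


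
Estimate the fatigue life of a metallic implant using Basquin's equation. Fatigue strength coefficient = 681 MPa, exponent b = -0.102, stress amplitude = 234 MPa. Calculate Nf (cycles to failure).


sigma_a = sigma_f' * (2Nf)^b
2Nf = (sigma_a/sigma_f')^(1/b)
2Nf = (234/681)^(1/-0.102)
2Nf = 35346.436
Nf = 1.767e+04


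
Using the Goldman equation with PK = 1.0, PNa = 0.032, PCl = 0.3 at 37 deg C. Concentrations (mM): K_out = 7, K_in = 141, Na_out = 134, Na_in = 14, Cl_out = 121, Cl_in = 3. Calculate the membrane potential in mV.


Vm = (RT/F)*ln((PK*Ko + PNa*Nao + PCl*Cli)/(PK*Ki + PNa*Nai + PCl*Clo))
Numer = 12.188, Denom = 177.748
Vm = -71.62 mV


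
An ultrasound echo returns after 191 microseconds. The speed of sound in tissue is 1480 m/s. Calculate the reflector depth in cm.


depth = c * t / 2
t = 191 us = 1.9100e-04 s
depth = 1480 * 1.9100e-04 / 2
depth = 0.14134 m = 14.134 cm


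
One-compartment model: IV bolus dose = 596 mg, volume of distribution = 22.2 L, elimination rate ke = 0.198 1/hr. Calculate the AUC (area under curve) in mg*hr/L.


C0 = Dose/Vd = 596/22.2 = 26.8468 mg/L
AUC = C0/ke = 26.8468/0.198
AUC = 135.6 mg*hr/L


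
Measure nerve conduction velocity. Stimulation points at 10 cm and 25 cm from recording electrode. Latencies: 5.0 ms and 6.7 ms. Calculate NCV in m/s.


Distance = (25 - 10) / 100 = 0.15 m
dt = (6.7 - 5.0) / 1000 = 0.0017 s
NCV = dist / dt = 88.24 m/s


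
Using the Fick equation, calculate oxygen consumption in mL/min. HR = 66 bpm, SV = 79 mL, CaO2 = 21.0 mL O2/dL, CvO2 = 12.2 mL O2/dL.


CO = HR*SV = 66*79/1000 = 5.214 L/min
a-v O2 diff = 21.0 - 12.2 = 8.8 mL/dL
VO2 = CO * (CaO2-CvO2) * 10 dL/L
VO2 = 5.214 * 8.8 * 10
VO2 = 458.8 mL/min


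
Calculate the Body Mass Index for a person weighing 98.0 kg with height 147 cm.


BMI = weight / height^2
height = 147 cm = 1.47 m
BMI = 98.0 / 1.47^2
BMI = 45.35 kg/m^2


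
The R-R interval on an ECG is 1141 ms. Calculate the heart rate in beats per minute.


HR = 60 / RR_interval(s)
RR = 1141 ms = 1.141 s
HR = 60 / 1.141 = 52.59 bpm


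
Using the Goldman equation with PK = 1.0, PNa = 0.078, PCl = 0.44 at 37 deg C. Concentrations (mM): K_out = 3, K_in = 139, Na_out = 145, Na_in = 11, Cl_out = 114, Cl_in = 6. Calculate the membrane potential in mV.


Vm = (RT/F)*ln((PK*Ko + PNa*Nao + PCl*Cli)/(PK*Ki + PNa*Nai + PCl*Clo))
Numer = 16.95, Denom = 190.018
Vm = -64.59 mV


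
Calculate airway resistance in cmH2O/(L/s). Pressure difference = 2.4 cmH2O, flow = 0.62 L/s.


R = dP / flow
R = 2.4 / 0.62
R = 3.871 cmH2O/(L/s)


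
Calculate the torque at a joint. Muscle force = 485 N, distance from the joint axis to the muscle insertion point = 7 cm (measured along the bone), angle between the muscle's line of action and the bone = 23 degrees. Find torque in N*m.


Torque = F * d * sin(theta)   (moment arm = d*sin(theta))
d = 7 cm = 0.07 m
Torque = 485 * 0.07 * sin(23)
Torque = 13.27 N*m


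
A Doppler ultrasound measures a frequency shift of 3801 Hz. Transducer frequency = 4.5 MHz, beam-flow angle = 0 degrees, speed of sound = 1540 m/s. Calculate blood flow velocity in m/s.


v = fd * c / (2 * f0 * cos(theta))
v = 3801 * 1540 / (2 * 4.5000e+06 * cos(0))
v = 0.6504 m/s


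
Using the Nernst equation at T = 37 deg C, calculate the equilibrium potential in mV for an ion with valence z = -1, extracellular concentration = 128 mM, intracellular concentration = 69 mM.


E = (RT/(zF)) * ln(C_out/C_in)
T = 37 + 273.15 = 310.15 K
E = (8.314 * 310.15 / (-1 * 96485)) * ln(128/69)
E = -16.51 mV


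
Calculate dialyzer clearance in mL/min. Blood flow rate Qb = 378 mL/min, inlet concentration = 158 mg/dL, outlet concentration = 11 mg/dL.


K = Qb * (Cb_in - Cb_out) / Cb_in
K = 378 * (158 - 11) / 158
K = 351.7 mL/min


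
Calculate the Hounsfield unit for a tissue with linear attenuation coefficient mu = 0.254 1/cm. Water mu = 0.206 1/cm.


HU = ((mu_tissue - mu_water) / mu_water) * 1000
HU = ((0.254 - 0.206) / 0.206) * 1000
HU = 233


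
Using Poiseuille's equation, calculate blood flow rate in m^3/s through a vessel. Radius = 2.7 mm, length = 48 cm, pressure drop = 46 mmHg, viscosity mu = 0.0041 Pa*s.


Q = pi*r^4*dP / (8*mu*L)
r = 0.0027 m, L = 0.48 m
dP = 46 mmHg = 6132.812 Pa
Q = 6.5035e-05 m^3/s


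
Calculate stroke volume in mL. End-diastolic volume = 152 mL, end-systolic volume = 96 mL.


SV = EDV - ESV
SV = 152 - 96
SV = 56 mL


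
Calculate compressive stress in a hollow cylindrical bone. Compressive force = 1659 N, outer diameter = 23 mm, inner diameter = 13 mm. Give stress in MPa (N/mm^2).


A = pi*(r_o^2 - r_i^2)
r_o = 11.5 mm, r_i = 6.5 mm
A = 282.743 mm^2
sigma = F/A = 1659 / 282.743
sigma = 5.868 MPa


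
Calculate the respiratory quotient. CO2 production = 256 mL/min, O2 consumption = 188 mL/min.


RQ = VCO2 / VO2
RQ = 256 / 188
RQ = 1.362


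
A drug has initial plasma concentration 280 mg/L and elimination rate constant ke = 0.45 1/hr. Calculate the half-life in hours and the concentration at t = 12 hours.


t_half = ln(2) / ke = 0.693147 / 0.45 = 1.54 hr
C(t) = C0 * exp(-ke*t) = 280 * exp(-0.45*12)
C(12) = 1.265 mg/L


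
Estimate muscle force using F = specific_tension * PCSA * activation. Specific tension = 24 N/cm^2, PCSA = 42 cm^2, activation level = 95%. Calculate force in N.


F = sigma * PCSA * activation
F = 24 * 42 * 0.95
F = 957.6 N


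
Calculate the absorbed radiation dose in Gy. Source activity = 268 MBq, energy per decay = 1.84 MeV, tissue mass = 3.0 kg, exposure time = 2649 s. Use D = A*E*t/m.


A = 268 MBq = 2.6800e+08 Bq
E = 1.84 MeV = 2.94768e-13 J
D = A*E*t/m = 2.6800e+08*2.94768e-13*2649/3.0
D = 0.06976 Gy


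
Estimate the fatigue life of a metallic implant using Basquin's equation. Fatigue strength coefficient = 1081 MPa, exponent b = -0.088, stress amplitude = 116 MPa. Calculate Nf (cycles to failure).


sigma_a = sigma_f' * (2Nf)^b
2Nf = (sigma_a/sigma_f')^(1/b)
2Nf = (116/1081)^(1/-0.088)
2Nf = 1.0364351e+11
Nf = 5.1822e+10


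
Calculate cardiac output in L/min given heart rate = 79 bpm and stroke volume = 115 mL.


CO = HR * SV
CO = 79 * 115 / 1000
CO = 9.085 L/min


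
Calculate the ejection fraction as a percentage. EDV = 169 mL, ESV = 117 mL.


SV = EDV - ESV = 169 - 117 = 52 mL
EF = SV/EDV * 100 = 52/169 * 100
EF = 30.77%


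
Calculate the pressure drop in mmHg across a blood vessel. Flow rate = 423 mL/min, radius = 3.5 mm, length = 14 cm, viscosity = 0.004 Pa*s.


dP = 8*mu*L*Q / (pi*r^4)
Q = 423 mL/min = 7.05e-06 m^3/s
dP = 66.9954 Pa = 66.9954 / 133.322 mmHg = 0.5025 mmHg


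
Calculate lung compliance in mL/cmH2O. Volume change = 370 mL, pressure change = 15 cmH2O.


C = dV / dP
C = 370 / 15
C = 24.67 mL/cmH2O


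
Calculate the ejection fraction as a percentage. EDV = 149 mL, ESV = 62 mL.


SV = EDV - ESV = 149 - 62 = 87 mL
EF = SV/EDV * 100 = 87/149 * 100
EF = 58.39%


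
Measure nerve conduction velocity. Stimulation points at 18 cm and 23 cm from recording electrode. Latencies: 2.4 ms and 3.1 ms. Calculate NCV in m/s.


Distance = (23 - 18) / 100 = 0.05 m
dt = (3.1 - 2.4) / 1000 = 7.0000e-04 s
NCV = dist / dt = 71.43 m/s


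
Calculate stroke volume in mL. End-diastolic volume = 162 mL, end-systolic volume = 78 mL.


SV = EDV - ESV
SV = 162 - 78
SV = 84 mL


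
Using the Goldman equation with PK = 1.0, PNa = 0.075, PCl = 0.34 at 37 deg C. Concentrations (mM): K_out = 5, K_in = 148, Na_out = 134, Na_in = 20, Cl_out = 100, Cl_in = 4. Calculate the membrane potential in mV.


Vm = (RT/F)*ln((PK*Ko + PNa*Nao + PCl*Cli)/(PK*Ki + PNa*Nai + PCl*Clo))
Numer = 16.41, Denom = 183.5
Vm = -64.52 mV


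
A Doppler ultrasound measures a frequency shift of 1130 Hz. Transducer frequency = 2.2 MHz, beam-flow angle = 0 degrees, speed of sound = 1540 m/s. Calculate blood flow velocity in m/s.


v = fd * c / (2 * f0 * cos(theta))
v = 1130 * 1540 / (2 * 2.2000e+06 * cos(0))
v = 0.3955 m/s


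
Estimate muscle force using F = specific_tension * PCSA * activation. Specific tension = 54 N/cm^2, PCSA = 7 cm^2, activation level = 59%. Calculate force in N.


F = sigma * PCSA * activation
F = 54 * 7 * 0.59
F = 223 N


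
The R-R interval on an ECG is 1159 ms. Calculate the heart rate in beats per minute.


HR = 60 / RR_interval(s)
RR = 1159 ms = 1.159 s
HR = 60 / 1.159 = 51.77 bpm


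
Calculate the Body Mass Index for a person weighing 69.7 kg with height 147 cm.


BMI = weight / height^2
height = 147 cm = 1.47 m
BMI = 69.7 / 1.47^2
BMI = 32.26 kg/m^2


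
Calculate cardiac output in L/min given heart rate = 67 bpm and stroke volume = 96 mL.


CO = HR * SV
CO = 67 * 96 / 1000
CO = 6.432 L/min


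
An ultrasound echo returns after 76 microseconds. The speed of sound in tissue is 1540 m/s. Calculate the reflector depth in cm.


depth = c * t / 2
t = 76 us = 7.6000e-05 s
depth = 1540 * 7.6000e-05 / 2
depth = 0.05852 m = 5.852 cm


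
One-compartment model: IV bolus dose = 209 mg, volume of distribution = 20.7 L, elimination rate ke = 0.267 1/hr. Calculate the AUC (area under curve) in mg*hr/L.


C0 = Dose/Vd = 209/20.7 = 10.0966 mg/L
AUC = C0/ke = 10.0966/0.267
AUC = 37.81 mg*hr/L


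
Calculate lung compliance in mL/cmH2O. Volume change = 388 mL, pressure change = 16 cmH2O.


C = dV / dP
C = 388 / 16
C = 24.25 mL/cmH2O


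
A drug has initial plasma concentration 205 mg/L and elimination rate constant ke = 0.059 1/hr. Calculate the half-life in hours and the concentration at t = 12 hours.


t_half = ln(2) / ke = 0.693147 / 0.059 = 11.75 hr
C(t) = C0 * exp(-ke*t) = 205 * exp(-0.059*12)
C(12) = 101 mg/L


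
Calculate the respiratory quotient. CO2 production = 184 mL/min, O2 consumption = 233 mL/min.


RQ = VCO2 / VO2
RQ = 184 / 233
RQ = 0.7897


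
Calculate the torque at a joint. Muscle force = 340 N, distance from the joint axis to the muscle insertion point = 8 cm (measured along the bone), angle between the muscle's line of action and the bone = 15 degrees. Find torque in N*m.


Torque = F * d * sin(theta)   (moment arm = d*sin(theta))
d = 8 cm = 0.08 m
Torque = 340 * 0.08 * sin(15)
Torque = 7.04 N*m


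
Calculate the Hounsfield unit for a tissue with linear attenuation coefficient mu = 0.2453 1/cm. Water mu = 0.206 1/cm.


HU = ((mu_tissue - mu_water) / mu_water) * 1000
HU = ((0.2453 - 0.206) / 0.206) * 1000
HU = 190.8
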